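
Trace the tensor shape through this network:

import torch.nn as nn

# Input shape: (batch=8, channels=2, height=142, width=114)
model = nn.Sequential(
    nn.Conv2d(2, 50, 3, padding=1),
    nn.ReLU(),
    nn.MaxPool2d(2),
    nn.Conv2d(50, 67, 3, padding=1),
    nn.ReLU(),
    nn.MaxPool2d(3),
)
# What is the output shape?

Input shape: (8, 2, 142, 114)
  -> after first Conv2d: (8, 50, 142, 114)
  -> after first MaxPool2d: (8, 50, 71, 57)
  -> after second Conv2d: (8, 67, 71, 57)
Output shape: (8, 67, 23, 19)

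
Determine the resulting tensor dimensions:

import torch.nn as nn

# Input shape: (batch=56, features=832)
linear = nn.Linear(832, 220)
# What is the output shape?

Input shape: (56, 832)
Output shape: (56, 220)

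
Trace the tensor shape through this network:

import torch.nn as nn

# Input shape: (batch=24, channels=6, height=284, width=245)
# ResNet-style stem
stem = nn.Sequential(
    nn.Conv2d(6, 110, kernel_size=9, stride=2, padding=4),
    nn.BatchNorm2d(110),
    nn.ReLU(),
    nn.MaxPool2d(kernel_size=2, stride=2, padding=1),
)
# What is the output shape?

Input shape: (24, 6, 284, 245)
  -> after Conv2d 9x9 stride=2: (24, 110, 142, 123)
Output shape: (24, 110, 72, 62)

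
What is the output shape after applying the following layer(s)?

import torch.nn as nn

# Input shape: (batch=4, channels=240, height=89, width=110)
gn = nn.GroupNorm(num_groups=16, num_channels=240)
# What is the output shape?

Input shape: (4, 240, 89, 110)
Output shape: (4, 240, 89, 110)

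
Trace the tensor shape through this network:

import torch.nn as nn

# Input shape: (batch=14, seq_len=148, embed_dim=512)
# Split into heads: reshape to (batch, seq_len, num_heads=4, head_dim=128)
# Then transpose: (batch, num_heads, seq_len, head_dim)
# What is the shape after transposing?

Input shape: (14, 148, 512)
  -> after reshape: (14, 148, 4, 128)
Output shape: (14, 4, 148, 128)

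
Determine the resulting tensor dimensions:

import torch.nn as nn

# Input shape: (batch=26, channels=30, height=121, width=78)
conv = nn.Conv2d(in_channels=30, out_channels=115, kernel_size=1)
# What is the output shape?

Input shape: (26, 30, 121, 78)
Output shape: (26, 115, 121, 78)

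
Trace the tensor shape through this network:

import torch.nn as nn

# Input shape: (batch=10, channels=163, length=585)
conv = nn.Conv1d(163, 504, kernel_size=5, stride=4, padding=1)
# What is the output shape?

Input shape: (10, 163, 585)
Output shape: (10, 504, 146)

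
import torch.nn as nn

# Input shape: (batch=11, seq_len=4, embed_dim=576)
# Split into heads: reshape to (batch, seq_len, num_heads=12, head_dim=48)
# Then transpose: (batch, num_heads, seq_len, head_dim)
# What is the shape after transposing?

Input shape: (11, 4, 576)
  -> after reshape: (11, 4, 12, 48)
Output shape: (11, 12, 4, 48)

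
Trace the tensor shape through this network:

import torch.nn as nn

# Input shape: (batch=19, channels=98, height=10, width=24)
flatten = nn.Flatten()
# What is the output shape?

Input shape: (19, 98, 10, 24)
Output shape: (19, 23520)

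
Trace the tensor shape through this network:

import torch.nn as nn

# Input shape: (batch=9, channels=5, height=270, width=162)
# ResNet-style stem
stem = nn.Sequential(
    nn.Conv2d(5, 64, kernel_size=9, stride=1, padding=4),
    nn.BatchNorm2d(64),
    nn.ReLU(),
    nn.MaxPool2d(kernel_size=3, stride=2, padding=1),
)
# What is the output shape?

Input shape: (9, 5, 270, 162)
  -> after Conv2d 9x9 stride=1: (9, 64, 270, 162)
Output shape: (9, 64, 135, 81)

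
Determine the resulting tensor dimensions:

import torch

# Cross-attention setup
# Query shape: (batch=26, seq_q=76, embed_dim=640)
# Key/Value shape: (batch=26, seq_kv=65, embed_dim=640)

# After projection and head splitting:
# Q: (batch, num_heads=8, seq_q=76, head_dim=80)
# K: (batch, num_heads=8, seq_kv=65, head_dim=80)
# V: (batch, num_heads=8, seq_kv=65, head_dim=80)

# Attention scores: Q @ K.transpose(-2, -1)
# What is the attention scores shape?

Input shape: (26, 76, 640)
Output shape: (26, 8, 76, 65)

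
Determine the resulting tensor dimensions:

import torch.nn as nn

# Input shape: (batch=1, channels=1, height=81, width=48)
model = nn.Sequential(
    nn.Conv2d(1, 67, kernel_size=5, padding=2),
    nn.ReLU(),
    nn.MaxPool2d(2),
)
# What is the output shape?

Input shape: (1, 1, 81, 48)
  -> after Conv2d: (1, 67, 81, 48)
  -> after ReLU: (1, 67, 81, 48)
Output shape: (1, 67, 40, 24)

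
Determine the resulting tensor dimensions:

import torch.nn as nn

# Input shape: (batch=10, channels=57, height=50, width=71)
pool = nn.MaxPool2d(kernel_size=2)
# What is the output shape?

Input shape: (10, 57, 50, 71)
Output shape: (10, 57, 25, 35)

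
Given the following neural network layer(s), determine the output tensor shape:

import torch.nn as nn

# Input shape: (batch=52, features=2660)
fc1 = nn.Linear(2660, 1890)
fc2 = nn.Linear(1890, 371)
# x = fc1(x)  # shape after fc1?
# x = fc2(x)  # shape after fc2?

Input shape: (52, 2660)
  -> after fc1: (52, 1890)
Output shape: (52, 371)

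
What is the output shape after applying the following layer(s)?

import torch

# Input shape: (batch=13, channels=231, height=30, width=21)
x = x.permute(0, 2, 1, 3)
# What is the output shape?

Input shape: (13, 231, 30, 21)
Output shape: (13, 30, 231, 21)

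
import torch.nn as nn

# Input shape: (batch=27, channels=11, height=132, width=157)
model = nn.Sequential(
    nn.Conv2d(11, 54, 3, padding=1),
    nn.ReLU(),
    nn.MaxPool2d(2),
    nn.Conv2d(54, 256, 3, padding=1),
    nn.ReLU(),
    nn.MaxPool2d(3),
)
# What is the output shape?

Input shape: (27, 11, 132, 157)
  -> after first Conv2d: (27, 54, 132, 157)
  -> after first MaxPool2d: (27, 54, 66, 78)
  -> after second Conv2d: (27, 256, 66, 78)
Output shape: (27, 256, 22, 26)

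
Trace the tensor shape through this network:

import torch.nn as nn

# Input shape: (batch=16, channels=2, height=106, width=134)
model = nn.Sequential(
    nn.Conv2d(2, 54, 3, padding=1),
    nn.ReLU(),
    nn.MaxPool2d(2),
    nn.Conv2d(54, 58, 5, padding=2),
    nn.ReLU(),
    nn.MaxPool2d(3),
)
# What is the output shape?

Input shape: (16, 2, 106, 134)
  -> after first Conv2d: (16, 54, 106, 134)
  -> after first MaxPool2d: (16, 54, 53, 67)
  -> after second Conv2d: (16, 58, 53, 67)
Output shape: (16, 58, 17, 22)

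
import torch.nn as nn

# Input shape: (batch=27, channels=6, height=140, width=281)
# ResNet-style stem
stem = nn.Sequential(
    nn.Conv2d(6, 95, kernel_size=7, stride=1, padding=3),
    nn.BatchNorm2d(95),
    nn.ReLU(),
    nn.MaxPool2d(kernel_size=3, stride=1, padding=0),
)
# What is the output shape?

Input shape: (27, 6, 140, 281)
  -> after Conv2d 7x7 stride=1: (27, 95, 140, 281)
Output shape: (27, 95, 138, 279)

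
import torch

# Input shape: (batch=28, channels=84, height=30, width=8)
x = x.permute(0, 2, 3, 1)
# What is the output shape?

Input shape: (28, 84, 30, 8)
Output shape: (28, 30, 8, 84)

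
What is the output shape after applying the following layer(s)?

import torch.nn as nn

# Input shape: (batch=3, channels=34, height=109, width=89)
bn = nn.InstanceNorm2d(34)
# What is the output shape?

Input shape: (3, 34, 109, 89)
Output shape: (3, 34, 109, 89)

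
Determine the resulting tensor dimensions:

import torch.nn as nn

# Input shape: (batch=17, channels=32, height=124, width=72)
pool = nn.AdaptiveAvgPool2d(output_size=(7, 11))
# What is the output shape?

Input shape: (17, 32, 124, 72)
Output shape: (17, 32, 7, 11)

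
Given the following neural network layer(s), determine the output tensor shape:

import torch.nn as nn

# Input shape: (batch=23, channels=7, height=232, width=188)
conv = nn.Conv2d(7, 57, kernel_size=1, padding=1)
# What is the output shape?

Input shape: (23, 7, 232, 188)
Output shape: (23, 57, 234, 190)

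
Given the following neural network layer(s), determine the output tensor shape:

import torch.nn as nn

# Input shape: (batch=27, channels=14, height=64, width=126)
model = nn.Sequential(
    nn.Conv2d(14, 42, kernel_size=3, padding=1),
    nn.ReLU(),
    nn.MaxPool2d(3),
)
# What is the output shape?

Input shape: (27, 14, 64, 126)
  -> after Conv2d: (27, 42, 64, 126)
  -> after ReLU: (27, 42, 64, 126)
Output shape: (27, 42, 21, 42)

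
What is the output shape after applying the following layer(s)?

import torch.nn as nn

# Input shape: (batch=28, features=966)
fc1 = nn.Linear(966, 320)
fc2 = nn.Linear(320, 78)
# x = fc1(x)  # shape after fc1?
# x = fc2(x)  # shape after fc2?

Input shape: (28, 966)
  -> after fc1: (28, 320)
Output shape: (28, 78)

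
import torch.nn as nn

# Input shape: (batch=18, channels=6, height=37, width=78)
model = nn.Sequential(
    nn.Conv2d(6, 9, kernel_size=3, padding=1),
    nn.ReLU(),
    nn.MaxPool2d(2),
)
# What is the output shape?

Input shape: (18, 6, 37, 78)
  -> after Conv2d: (18, 9, 37, 78)
  -> after ReLU: (18, 9, 37, 78)
Output shape: (18, 9, 18, 39)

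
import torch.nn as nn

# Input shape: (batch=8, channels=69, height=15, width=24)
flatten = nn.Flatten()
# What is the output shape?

Input shape: (8, 69, 15, 24)
Output shape: (8, 24840)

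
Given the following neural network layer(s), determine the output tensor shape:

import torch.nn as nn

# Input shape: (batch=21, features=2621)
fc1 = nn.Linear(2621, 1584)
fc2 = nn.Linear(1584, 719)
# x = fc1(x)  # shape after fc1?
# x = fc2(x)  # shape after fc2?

Input shape: (21, 2621)
  -> after fc1: (21, 1584)
Output shape: (21, 719)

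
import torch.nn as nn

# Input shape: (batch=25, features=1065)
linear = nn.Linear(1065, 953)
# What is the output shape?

Input shape: (25, 1065)
Output shape: (25, 953)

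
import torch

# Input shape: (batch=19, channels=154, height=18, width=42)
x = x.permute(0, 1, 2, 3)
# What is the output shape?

Input shape: (19, 154, 18, 42)
Output shape: (19, 154, 18, 42)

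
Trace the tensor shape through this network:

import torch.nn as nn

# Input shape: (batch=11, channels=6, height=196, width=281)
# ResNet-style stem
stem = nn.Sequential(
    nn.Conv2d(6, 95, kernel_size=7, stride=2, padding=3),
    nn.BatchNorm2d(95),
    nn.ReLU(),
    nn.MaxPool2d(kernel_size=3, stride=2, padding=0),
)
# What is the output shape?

Input shape: (11, 6, 196, 281)
  -> after Conv2d 7x7 stride=2: (11, 95, 98, 141)
Output shape: (11, 95, 48, 70)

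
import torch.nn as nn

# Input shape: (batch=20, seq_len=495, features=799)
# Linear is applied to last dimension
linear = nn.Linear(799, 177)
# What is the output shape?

Input shape: (20, 495, 799)
Output shape: (20, 495, 177)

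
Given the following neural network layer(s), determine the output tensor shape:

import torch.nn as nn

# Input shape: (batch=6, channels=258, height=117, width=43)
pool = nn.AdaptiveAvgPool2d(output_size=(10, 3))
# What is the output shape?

Input shape: (6, 258, 117, 43)
Output shape: (6, 258, 10, 3)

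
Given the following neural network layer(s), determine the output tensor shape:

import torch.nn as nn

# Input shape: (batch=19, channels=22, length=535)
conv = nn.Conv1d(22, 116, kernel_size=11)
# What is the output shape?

Input shape: (19, 22, 535)
Output shape: (19, 116, 525)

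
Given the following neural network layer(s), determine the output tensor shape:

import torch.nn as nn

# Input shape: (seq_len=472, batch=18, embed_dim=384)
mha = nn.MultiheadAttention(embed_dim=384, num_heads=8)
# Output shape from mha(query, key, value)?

Input shape: (472, 18, 384)
Output shape: (472, 18, 384)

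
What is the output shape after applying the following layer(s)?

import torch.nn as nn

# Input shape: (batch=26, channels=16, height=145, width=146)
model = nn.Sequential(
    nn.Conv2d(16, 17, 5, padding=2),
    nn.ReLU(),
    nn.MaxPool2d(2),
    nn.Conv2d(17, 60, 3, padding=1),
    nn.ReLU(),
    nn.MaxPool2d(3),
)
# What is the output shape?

Input shape: (26, 16, 145, 146)
  -> after first Conv2d: (26, 17, 145, 146)
  -> after first MaxPool2d: (26, 17, 72, 73)
  -> after second Conv2d: (26, 60, 72, 73)
Output shape: (26, 60, 24, 24)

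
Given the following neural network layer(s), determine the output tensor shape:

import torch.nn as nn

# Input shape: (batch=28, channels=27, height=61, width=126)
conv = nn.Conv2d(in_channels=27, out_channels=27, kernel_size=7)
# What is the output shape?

Input shape: (28, 27, 61, 126)
Output shape: (28, 27, 55, 120)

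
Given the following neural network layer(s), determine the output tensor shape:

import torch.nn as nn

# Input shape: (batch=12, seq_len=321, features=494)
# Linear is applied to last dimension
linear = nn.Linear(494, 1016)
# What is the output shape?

Input shape: (12, 321, 494)
Output shape: (12, 321, 1016)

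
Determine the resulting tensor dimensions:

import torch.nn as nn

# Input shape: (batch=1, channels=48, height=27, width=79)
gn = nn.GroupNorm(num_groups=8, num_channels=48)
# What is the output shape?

Input shape: (1, 48, 27, 79)
Output shape: (1, 48, 27, 79)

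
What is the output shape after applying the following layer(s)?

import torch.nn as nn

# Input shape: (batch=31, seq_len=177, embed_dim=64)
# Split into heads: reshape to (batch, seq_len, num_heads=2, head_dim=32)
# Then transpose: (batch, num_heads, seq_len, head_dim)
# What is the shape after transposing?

Input shape: (31, 177, 64)
  -> after reshape: (31, 177, 2, 32)
Output shape: (31, 2, 177, 32)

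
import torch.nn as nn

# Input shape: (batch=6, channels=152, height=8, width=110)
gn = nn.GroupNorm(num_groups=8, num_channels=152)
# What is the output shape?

Input shape: (6, 152, 8, 110)
Output shape: (6, 152, 8, 110)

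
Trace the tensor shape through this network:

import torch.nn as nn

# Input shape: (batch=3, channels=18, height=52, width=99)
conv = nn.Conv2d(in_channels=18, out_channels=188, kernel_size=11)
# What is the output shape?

Input shape: (3, 18, 52, 99)
Output shape: (3, 188, 42, 89)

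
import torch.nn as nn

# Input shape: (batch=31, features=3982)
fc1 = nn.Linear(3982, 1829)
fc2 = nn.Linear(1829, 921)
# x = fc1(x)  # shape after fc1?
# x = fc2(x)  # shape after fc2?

Input shape: (31, 3982)
  -> after fc1: (31, 1829)
Output shape: (31, 921)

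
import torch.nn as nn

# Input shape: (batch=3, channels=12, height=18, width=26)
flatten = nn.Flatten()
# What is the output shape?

Input shape: (3, 12, 18, 26)
Output shape: (3, 5616)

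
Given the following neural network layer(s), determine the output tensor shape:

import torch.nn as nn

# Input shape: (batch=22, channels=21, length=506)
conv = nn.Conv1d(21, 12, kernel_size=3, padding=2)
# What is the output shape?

Input shape: (22, 21, 506)
Output shape: (22, 12, 508)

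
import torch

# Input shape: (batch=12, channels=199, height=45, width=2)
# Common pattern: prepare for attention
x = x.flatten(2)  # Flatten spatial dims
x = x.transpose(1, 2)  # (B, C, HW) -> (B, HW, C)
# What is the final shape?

Input shape: (12, 199, 45, 2)
  -> after flatten(2): (12, 199, 90)
Output shape: (12, 90, 199)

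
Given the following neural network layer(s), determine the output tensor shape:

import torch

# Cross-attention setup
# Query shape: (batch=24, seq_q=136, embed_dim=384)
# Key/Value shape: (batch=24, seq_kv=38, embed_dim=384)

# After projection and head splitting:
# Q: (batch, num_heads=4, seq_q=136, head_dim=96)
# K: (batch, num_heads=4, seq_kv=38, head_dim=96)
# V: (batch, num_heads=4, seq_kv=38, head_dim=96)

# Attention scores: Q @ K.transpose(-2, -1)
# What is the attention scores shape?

Input shape: (24, 136, 384)
Output shape: (24, 4, 136, 38)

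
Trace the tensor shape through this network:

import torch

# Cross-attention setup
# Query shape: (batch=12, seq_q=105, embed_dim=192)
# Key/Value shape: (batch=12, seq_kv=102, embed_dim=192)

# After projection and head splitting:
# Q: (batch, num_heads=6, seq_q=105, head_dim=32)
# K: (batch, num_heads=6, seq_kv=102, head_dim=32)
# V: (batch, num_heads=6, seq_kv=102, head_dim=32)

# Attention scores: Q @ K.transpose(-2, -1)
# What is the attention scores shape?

Input shape: (12, 105, 192)
Output shape: (12, 6, 105, 102)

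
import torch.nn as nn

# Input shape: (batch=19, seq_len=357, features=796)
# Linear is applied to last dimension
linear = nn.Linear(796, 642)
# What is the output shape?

Input shape: (19, 357, 796)
Output shape: (19, 357, 642)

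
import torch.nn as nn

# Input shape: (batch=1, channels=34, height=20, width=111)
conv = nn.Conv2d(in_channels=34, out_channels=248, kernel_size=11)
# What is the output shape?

Input shape: (1, 34, 20, 111)
Output shape: (1, 248, 10, 101)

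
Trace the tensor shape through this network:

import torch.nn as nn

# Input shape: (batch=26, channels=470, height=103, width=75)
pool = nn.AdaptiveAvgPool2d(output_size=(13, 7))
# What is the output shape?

Input shape: (26, 470, 103, 75)
Output shape: (26, 470, 13, 7)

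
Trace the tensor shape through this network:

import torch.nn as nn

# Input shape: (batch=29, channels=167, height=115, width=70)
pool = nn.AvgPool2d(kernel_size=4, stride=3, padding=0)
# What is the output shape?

Input shape: (29, 167, 115, 70)
Output shape: (29, 167, 38, 23)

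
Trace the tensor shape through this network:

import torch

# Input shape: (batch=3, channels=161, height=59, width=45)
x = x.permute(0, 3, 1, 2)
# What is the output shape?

Input shape: (3, 161, 59, 45)
Output shape: (3, 45, 161, 59)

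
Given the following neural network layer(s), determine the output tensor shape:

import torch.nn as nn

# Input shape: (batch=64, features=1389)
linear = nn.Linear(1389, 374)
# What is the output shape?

Input shape: (64, 1389)
Output shape: (64, 374)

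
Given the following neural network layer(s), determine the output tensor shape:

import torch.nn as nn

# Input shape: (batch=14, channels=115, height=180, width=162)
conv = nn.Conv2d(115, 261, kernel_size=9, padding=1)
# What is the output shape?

Input shape: (14, 115, 180, 162)
Output shape: (14, 261, 174, 156)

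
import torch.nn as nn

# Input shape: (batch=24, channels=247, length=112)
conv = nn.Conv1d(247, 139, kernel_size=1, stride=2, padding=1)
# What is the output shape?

Input shape: (24, 247, 112)
Output shape: (24, 139, 57)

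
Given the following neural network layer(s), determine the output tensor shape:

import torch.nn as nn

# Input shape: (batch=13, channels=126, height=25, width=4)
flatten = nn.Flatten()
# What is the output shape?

Input shape: (13, 126, 25, 4)
Output shape: (13, 12600)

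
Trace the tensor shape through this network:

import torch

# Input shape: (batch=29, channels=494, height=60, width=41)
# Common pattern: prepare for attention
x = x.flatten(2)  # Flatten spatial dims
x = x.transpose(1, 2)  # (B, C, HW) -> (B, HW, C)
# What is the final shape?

Input shape: (29, 494, 60, 41)
  -> after flatten(2): (29, 494, 2460)
Output shape: (29, 2460, 494)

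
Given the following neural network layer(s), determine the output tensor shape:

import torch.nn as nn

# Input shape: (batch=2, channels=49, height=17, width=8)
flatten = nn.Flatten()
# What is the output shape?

Input shape: (2, 49, 17, 8)
Output shape: (2, 6664)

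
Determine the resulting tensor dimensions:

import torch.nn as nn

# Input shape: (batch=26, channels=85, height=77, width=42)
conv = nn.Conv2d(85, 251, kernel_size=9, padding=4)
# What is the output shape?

Input shape: (26, 85, 77, 42)
Output shape: (26, 251, 77, 42)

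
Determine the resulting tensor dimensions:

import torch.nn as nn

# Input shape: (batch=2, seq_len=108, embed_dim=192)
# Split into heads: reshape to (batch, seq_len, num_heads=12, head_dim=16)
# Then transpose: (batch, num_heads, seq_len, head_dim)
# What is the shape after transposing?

Input shape: (2, 108, 192)
  -> after reshape: (2, 108, 12, 16)
Output shape: (2, 12, 108, 16)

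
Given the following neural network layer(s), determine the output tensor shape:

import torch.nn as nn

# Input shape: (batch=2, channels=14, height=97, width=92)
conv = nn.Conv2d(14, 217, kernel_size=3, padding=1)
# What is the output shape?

Input shape: (2, 14, 97, 92)
Output shape: (2, 217, 97, 92)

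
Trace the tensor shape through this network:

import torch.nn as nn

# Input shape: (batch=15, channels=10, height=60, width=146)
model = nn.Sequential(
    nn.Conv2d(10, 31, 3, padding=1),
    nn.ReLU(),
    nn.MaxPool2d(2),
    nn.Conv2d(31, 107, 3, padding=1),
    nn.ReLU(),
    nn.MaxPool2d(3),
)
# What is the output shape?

Input shape: (15, 10, 60, 146)
  -> after first Conv2d: (15, 31, 60, 146)
  -> after first MaxPool2d: (15, 31, 30, 73)
  -> after second Conv2d: (15, 107, 30, 73)
Output shape: (15, 107, 10, 24)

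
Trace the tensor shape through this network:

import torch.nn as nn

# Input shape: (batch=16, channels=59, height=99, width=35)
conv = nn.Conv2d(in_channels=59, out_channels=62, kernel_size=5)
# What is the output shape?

Input shape: (16, 59, 99, 35)
Output shape: (16, 62, 95, 31)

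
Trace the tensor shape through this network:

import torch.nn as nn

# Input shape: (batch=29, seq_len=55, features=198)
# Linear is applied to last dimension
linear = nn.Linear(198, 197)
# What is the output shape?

Input shape: (29, 55, 198)
Output shape: (29, 55, 197)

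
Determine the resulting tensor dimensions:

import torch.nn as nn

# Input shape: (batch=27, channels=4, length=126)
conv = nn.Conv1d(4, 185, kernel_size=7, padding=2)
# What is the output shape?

Input shape: (27, 4, 126)
Output shape: (27, 185, 124)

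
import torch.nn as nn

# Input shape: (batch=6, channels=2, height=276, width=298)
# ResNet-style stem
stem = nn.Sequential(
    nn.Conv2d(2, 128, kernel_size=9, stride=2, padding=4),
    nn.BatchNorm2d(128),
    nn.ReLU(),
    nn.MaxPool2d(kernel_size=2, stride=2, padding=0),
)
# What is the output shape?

Input shape: (6, 2, 276, 298)
  -> after Conv2d 9x9 stride=2: (6, 128, 138, 149)
Output shape: (6, 128, 69, 74)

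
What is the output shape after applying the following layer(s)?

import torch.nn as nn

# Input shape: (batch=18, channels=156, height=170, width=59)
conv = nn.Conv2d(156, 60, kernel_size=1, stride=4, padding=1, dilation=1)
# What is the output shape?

Input shape: (18, 156, 170, 59)
Output shape: (18, 60, 43, 16)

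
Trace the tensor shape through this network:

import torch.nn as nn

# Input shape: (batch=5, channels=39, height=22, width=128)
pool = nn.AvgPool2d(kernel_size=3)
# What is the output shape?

Input shape: (5, 39, 22, 128)
Output shape: (5, 39, 7, 42)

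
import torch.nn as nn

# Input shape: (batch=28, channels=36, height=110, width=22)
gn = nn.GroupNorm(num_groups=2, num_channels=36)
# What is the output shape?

Input shape: (28, 36, 110, 22)
Output shape: (28, 36, 110, 22)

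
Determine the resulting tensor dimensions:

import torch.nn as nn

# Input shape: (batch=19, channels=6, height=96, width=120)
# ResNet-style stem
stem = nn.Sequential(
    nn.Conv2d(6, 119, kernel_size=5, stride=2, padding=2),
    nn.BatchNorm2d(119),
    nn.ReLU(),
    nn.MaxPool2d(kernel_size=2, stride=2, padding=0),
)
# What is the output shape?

Input shape: (19, 6, 96, 120)
  -> after Conv2d 5x5 stride=2: (19, 119, 48, 60)
Output shape: (19, 119, 24, 30)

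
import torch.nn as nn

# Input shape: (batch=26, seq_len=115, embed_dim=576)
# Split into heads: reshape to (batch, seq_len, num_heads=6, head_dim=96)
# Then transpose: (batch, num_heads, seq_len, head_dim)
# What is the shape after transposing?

Input shape: (26, 115, 576)
  -> after reshape: (26, 115, 6, 96)
Output shape: (26, 6, 115, 96)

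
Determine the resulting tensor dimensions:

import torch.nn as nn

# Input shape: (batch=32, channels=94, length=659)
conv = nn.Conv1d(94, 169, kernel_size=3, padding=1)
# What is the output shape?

Input shape: (32, 94, 659)
Output shape: (32, 169, 659)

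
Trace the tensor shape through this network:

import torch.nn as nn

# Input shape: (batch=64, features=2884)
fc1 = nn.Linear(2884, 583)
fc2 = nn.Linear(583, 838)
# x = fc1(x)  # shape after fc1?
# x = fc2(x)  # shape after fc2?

Input shape: (64, 2884)
  -> after fc1: (64, 583)
Output shape: (64, 838)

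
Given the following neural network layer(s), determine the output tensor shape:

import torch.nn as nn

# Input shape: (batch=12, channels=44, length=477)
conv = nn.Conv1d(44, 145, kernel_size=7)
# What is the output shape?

Input shape: (12, 44, 477)
Output shape: (12, 145, 471)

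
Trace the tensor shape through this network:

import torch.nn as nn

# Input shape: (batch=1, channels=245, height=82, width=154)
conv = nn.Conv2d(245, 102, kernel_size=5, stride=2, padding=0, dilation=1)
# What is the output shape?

Input shape: (1, 245, 82, 154)
Output shape: (1, 102, 39, 75)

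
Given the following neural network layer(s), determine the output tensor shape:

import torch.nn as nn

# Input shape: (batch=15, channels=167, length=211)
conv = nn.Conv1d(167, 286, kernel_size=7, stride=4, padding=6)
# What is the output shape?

Input shape: (15, 167, 211)
Output shape: (15, 286, 55)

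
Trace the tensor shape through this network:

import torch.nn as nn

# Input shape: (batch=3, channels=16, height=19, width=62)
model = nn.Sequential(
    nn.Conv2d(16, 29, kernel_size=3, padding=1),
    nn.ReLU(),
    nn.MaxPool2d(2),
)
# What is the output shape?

Input shape: (3, 16, 19, 62)
  -> after Conv2d: (3, 29, 19, 62)
  -> after ReLU: (3, 29, 19, 62)
Output shape: (3, 29, 9, 31)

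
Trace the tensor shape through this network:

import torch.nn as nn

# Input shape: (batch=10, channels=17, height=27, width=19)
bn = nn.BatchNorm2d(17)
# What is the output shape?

Input shape: (10, 17, 27, 19)
Output shape: (10, 17, 27, 19)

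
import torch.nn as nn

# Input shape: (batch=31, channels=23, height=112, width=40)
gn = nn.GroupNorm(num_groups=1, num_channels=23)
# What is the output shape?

Input shape: (31, 23, 112, 40)
Output shape: (31, 23, 112, 40)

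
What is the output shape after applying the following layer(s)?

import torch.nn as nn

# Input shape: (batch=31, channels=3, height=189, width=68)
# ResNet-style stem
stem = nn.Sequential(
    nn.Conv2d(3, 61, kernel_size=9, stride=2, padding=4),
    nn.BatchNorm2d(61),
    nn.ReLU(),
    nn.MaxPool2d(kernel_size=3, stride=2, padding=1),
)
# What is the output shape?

Input shape: (31, 3, 189, 68)
  -> after Conv2d 9x9 stride=2: (31, 61, 95, 34)
Output shape: (31, 61, 48, 17)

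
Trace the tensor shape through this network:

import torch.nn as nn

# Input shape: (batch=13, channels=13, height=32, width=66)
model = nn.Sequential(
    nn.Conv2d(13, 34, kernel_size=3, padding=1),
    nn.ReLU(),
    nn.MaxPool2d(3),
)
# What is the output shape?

Input shape: (13, 13, 32, 66)
  -> after Conv2d: (13, 34, 32, 66)
  -> after ReLU: (13, 34, 32, 66)
Output shape: (13, 34, 10, 22)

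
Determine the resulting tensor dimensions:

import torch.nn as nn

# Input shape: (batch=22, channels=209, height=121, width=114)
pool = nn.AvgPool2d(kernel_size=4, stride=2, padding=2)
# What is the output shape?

Input shape: (22, 209, 121, 114)
Output shape: (22, 209, 61, 58)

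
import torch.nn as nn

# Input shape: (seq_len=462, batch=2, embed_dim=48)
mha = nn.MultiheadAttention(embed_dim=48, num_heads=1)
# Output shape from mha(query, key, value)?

Input shape: (462, 2, 48)
Output shape: (462, 2, 48)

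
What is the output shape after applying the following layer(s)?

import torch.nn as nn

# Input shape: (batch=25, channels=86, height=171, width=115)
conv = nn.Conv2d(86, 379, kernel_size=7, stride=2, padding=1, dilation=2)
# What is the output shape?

Input shape: (25, 86, 171, 115)
Output shape: (25, 379, 81, 53)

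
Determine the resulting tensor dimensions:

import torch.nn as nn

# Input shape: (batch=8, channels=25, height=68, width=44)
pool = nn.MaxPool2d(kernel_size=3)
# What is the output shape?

Input shape: (8, 25, 68, 44)
Output shape: (8, 25, 22, 14)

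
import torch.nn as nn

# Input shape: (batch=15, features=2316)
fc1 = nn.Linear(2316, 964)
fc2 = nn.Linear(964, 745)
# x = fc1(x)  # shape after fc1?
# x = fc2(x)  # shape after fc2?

Input shape: (15, 2316)
  -> after fc1: (15, 964)
Output shape: (15, 745)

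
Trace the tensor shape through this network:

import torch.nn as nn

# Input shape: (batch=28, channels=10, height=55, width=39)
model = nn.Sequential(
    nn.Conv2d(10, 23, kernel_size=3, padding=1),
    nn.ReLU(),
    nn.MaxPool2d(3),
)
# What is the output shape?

Input shape: (28, 10, 55, 39)
  -> after Conv2d: (28, 23, 55, 39)
  -> after ReLU: (28, 23, 55, 39)
Output shape: (28, 23, 18, 13)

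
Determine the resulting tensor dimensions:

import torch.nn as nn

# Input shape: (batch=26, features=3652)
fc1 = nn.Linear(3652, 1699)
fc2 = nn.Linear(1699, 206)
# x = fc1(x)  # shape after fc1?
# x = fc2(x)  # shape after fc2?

Input shape: (26, 3652)
  -> after fc1: (26, 1699)
Output shape: (26, 206)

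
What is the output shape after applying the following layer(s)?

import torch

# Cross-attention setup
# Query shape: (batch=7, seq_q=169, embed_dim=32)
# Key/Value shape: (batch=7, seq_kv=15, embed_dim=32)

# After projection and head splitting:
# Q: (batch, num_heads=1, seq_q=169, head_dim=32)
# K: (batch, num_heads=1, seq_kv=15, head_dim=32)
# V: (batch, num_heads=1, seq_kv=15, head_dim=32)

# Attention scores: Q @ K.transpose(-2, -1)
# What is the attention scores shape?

Input shape: (7, 169, 32)
Output shape: (7, 1, 169, 15)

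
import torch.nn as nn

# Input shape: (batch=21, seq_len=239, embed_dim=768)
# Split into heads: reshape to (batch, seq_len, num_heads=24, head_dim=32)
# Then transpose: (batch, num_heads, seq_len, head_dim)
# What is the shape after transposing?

Input shape: (21, 239, 768)
  -> after reshape: (21, 239, 24, 32)
Output shape: (21, 24, 239, 32)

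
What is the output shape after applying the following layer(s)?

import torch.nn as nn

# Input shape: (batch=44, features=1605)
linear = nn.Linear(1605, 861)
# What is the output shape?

Input shape: (44, 1605)
Output shape: (44, 861)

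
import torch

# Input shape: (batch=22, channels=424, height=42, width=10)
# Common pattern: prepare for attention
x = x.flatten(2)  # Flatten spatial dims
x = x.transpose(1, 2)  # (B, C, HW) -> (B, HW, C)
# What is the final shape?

Input shape: (22, 424, 42, 10)
  -> after flatten(2): (22, 424, 420)
Output shape: (22, 420, 424)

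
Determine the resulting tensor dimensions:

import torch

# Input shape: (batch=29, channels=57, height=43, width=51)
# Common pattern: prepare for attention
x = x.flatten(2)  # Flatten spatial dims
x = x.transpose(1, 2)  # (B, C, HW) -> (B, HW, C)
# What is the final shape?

Input shape: (29, 57, 43, 51)
  -> after flatten(2): (29, 57, 2193)
Output shape: (29, 2193, 57)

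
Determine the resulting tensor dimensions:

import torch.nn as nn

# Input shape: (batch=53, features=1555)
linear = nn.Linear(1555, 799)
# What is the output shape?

Input shape: (53, 1555)
Output shape: (53, 799)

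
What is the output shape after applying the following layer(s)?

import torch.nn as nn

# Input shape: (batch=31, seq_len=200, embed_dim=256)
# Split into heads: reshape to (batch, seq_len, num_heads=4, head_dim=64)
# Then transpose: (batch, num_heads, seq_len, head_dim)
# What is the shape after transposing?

Input shape: (31, 200, 256)
  -> after reshape: (31, 200, 4, 64)
Output shape: (31, 4, 200, 64)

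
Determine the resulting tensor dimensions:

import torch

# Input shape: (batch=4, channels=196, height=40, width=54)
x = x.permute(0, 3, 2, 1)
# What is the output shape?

Input shape: (4, 196, 40, 54)
Output shape: (4, 54, 40, 196)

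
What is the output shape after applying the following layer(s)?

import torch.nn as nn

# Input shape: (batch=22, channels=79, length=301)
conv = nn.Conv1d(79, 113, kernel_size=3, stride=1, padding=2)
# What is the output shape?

Input shape: (22, 79, 301)
Output shape: (22, 113, 303)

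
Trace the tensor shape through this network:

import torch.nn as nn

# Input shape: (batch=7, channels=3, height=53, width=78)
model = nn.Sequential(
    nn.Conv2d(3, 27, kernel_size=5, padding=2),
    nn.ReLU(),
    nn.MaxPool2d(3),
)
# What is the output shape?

Input shape: (7, 3, 53, 78)
  -> after Conv2d: (7, 27, 53, 78)
  -> after ReLU: (7, 27, 53, 78)
Output shape: (7, 27, 17, 26)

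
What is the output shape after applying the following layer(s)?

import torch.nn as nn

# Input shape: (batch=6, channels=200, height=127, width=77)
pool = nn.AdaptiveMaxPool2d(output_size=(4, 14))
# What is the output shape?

Input shape: (6, 200, 127, 77)
Output shape: (6, 200, 4, 14)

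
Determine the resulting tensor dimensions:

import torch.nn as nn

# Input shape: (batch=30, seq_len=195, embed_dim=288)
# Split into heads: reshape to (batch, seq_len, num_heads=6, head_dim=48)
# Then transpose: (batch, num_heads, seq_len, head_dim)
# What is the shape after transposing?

Input shape: (30, 195, 288)
  -> after reshape: (30, 195, 6, 48)
Output shape: (30, 6, 195, 48)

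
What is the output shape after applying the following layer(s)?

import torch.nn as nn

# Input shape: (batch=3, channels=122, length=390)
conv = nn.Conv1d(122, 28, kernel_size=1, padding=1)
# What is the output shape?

Input shape: (3, 122, 390)
Output shape: (3, 28, 392)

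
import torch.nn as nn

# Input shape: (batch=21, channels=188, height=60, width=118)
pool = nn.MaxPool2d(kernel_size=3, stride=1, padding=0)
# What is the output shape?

Input shape: (21, 188, 60, 118)
Output shape: (21, 188, 58, 116)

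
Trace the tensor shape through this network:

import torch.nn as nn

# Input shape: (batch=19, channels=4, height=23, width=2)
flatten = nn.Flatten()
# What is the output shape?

Input shape: (19, 4, 23, 2)
Output shape: (19, 184)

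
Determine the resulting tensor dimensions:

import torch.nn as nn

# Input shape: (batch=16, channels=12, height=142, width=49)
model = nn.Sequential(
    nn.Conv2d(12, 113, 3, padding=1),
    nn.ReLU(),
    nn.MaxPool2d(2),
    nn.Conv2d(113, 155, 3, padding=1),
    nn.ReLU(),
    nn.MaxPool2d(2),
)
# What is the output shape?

Input shape: (16, 12, 142, 49)
  -> after first Conv2d: (16, 113, 142, 49)
  -> after first MaxPool2d: (16, 113, 71, 24)
  -> after second Conv2d: (16, 155, 71, 24)
Output shape: (16, 155, 35, 12)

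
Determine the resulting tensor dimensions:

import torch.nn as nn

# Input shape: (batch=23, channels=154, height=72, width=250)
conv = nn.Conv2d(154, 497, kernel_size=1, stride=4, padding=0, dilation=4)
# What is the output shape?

Input shape: (23, 154, 72, 250)
Output shape: (23, 497, 18, 63)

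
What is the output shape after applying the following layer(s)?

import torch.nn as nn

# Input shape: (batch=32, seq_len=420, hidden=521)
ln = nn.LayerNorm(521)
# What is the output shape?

Input shape: (32, 420, 521)
Output shape: (32, 420, 521)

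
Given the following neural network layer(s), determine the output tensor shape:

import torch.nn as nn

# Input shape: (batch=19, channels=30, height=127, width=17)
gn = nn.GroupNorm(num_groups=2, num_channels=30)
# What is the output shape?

Input shape: (19, 30, 127, 17)
Output shape: (19, 30, 127, 17)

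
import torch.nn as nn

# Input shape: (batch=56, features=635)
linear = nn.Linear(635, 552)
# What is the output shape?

Input shape: (56, 635)
Output shape: (56, 552)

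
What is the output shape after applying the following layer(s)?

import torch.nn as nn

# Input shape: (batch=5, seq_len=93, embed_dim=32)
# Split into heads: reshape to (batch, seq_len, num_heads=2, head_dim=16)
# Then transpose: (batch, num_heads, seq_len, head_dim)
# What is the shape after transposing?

Input shape: (5, 93, 32)
  -> after reshape: (5, 93, 2, 16)
Output shape: (5, 2, 93, 16)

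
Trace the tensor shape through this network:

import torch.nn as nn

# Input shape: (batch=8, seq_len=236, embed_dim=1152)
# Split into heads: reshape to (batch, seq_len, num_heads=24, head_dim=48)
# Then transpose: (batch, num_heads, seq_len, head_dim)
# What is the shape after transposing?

Input shape: (8, 236, 1152)
  -> after reshape: (8, 236, 24, 48)
Output shape: (8, 24, 236, 48)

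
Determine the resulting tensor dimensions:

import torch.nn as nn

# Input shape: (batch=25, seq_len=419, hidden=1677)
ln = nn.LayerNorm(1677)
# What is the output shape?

Input shape: (25, 419, 1677)
Output shape: (25, 419, 1677)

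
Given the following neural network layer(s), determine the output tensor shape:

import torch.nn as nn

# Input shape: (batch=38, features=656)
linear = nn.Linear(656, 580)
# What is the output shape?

Input shape: (38, 656)
Output shape: (38, 580)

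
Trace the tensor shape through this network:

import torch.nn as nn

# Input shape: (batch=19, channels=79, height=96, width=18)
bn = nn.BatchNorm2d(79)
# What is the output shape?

Input shape: (19, 79, 96, 18)
Output shape: (19, 79, 96, 18)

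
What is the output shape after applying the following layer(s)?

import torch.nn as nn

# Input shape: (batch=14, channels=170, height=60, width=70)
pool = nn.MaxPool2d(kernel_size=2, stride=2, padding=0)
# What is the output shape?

Input shape: (14, 170, 60, 70)
Output shape: (14, 170, 30, 35)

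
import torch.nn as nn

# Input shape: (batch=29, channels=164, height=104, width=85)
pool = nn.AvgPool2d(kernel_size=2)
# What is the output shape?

Input shape: (29, 164, 104, 85)
Output shape: (29, 164, 52, 42)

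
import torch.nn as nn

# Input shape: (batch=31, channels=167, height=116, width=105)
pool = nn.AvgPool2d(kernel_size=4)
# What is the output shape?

Input shape: (31, 167, 116, 105)
Output shape: (31, 167, 29, 26)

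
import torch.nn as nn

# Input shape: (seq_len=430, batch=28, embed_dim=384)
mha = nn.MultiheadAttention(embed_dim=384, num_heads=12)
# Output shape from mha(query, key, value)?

Input shape: (430, 28, 384)
Output shape: (430, 28, 384)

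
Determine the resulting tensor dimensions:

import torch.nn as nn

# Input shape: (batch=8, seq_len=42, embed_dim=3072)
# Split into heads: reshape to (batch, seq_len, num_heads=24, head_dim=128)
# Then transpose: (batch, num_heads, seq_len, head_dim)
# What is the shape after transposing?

Input shape: (8, 42, 3072)
  -> after reshape: (8, 42, 24, 128)
Output shape: (8, 24, 42, 128)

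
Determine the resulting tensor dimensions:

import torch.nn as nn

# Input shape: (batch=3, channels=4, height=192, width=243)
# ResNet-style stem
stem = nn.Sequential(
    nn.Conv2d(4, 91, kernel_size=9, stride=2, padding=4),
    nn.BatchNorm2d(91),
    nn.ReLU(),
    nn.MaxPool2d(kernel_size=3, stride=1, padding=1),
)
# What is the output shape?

Input shape: (3, 4, 192, 243)
  -> after Conv2d 9x9 stride=2: (3, 91, 96, 122)
Output shape: (3, 91, 96, 122)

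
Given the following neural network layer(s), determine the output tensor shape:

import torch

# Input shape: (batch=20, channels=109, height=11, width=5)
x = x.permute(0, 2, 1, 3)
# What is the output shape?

Input shape: (20, 109, 11, 5)
Output shape: (20, 11, 109, 5)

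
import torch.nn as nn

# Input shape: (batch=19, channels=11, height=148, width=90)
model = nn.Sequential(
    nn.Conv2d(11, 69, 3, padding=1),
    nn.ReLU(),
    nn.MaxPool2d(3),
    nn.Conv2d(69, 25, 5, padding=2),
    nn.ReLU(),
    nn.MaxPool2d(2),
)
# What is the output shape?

Input shape: (19, 11, 148, 90)
  -> after first Conv2d: (19, 69, 148, 90)
  -> after first MaxPool2d: (19, 69, 49, 30)
  -> after second Conv2d: (19, 25, 49, 30)
Output shape: (19, 25, 24, 15)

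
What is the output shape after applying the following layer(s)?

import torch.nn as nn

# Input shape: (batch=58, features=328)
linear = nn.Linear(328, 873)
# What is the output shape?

Input shape: (58, 328)
Output shape: (58, 873)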